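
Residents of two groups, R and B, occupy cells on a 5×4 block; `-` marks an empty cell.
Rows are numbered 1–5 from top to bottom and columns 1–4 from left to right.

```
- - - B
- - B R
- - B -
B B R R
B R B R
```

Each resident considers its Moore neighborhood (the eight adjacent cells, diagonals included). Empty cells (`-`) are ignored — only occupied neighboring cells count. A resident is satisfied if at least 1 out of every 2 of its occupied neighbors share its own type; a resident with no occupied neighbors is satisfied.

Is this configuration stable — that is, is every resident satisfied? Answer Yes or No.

No

(1,4)B 1/2 satisfied
(2,3)B 2/3 satisfied
(2,4)R 0/3 not
(3,3)B 2/5 not
(4,1)B 2/3 satisfied
(4,2)B 4/6 satisfied
(4,3)R 3/6 satisfied
(4,4)R 2/4 satisfied
(5,1)B 2/3 satisfied
(5,2)R 1/5 not
(5,3)B 1/5 not
(5,4)R 2/3 satisfied
For instance (2,4) has only 0/3 same-type neighbors, below 1/2.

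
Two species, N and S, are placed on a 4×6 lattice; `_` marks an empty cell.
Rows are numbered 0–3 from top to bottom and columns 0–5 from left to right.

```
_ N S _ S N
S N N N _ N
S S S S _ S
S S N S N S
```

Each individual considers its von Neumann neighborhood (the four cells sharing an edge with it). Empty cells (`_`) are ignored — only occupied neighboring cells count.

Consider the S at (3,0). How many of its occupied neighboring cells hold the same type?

Occupied neighbors of (3,0): (2,0)=S, (3,1)=S.
Same type (S): 2 of 2.

2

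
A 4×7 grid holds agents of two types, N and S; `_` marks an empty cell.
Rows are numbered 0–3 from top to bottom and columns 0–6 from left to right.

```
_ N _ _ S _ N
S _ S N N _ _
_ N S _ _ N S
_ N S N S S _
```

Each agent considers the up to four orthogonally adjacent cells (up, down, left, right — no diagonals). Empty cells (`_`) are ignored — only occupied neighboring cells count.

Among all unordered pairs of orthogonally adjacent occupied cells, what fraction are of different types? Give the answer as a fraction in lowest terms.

8/13

Scan each occupied cell's neighbors to the right and below so each pair is counted once.
Row 0: S(0,4)–N(1,4)≠  → 1/1 unlike.
Row 1: S(1,2)–N(1,3)≠ S(1,2)–S(2,2)= N(1,3)–N(1,4)=  → 1/3 unlike.
Row 2: N(2,1)–S(2,2)≠ N(2,1)–N(3,1)= S(2,2)–S(3,2)= N(2,5)–S(2,6)≠ N(2,5)–S(3,5)≠  → 3/5 unlike.
Row 3: N(3,1)–S(3,2)≠ S(3,2)–N(3,3)≠ N(3,3)–S(3,4)≠ S(3,4)–S(3,5)=  → 3/4 unlike.
Total adjacent occupied pairs: 13; unlike-type pairs: 8.
8/13 is already in lowest terms.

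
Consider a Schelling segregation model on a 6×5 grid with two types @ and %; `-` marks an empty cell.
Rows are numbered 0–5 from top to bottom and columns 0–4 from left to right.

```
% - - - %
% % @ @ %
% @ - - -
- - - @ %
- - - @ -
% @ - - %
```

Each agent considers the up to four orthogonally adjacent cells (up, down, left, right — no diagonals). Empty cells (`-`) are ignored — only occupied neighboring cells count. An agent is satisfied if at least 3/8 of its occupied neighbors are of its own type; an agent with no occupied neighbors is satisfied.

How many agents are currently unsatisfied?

(0,0)% 1/1 satisfied
(0,4)% 1/1 satisfied
(1,0)% 3/3 satisfied
(1,1)% 1/3 not
(1,2)@ 1/2 satisfied
(1,3)@ 1/2 satisfied
(1,4)% 1/2 satisfied
(2,0)% 1/2 satisfied
(2,1)@ 0/2 not
(3,3)@ 1/2 satisfied
(3,4)% 0/1 not
(4,3)@ 1/1 satisfied
(5,0)% 0/1 not
(5,1)@ 0/1 not
(5,4)% 0/0 satisfied
Unsatisfied: (1,1), (2,1), (3,4), (5,0), (5,1) — 5 in total.

5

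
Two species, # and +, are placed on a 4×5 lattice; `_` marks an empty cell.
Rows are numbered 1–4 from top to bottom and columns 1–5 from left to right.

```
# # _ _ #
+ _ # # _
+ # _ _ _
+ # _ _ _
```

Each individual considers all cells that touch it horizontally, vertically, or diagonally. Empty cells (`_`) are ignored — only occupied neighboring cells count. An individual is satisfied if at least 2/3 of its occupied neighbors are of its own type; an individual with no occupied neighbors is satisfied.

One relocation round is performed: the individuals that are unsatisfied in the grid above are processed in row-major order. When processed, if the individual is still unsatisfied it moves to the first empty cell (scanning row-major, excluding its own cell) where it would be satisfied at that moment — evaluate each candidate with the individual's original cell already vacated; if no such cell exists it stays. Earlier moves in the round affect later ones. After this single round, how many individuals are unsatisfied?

0

Initially unsatisfied (in order): (1,1), (2,1), (3,1), (3,2), (4,1), (4,2).
  (1,1) → (1,3).
  (2,1) → (4,4).
  (3,1) → (4,5).
  (3,2): now satisfied by earlier moves; stays.
  (4,1) → (3,5).
  (4,2): now satisfied by earlier moves; stays.
Resulting grid:
_ # # _ #
_ _ # # _
_ # _ _ +
_ # _ + +
All satisfied now.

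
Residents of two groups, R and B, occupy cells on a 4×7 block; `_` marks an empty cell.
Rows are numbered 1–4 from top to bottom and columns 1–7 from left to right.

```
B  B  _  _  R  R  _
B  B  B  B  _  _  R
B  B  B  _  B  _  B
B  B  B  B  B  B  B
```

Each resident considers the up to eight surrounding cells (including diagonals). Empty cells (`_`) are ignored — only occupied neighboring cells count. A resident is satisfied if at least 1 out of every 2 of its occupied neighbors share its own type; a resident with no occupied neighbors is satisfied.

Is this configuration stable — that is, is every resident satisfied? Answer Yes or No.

(1,1)B 3/3 satisfied
(1,2)B 4/4 satisfied
(1,5)R 1/2 satisfied
(1,6)R 2/2 satisfied
(2,1)B 5/5 satisfied
(2,2)B 7/7 satisfied
(2,3)B 5/5 satisfied
(2,4)B 3/4 satisfied
(2,7)R 1/2 satisfied
(3,1)B 5/5 satisfied
(3,2)B 8/8 satisfied
(3,3)B 7/7 satisfied
(3,5)B 4/4 satisfied
(3,7)B 2/3 satisfied
(4,1)B 3/3 satisfied
(4,2)B 5/5 satisfied
(4,3)B 4/4 satisfied
(4,4)B 4/4 satisfied
(4,5)B 3/3 satisfied
(4,6)B 4/4 satisfied
(4,7)B 2/2 satisfied
All meet the threshold, so the configuration is stable.

Yes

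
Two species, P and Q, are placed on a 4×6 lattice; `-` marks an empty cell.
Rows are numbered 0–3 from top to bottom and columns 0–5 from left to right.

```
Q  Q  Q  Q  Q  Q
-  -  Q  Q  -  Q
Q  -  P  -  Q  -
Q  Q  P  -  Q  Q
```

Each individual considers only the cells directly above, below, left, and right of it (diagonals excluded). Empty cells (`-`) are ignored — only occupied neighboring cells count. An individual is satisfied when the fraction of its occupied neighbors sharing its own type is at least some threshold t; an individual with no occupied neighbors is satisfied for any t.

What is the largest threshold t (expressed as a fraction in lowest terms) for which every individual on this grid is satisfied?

1/2

(0,0)Q 1/1
(0,1)Q 2/2
(0,2)Q 3/3
(0,3)Q 3/3
(0,4)Q 2/2
(0,5)Q 2/2
(1,2)Q 2/3
(1,3)Q 2/2
(1,5)Q 1/1
(2,0)Q 1/1
(2,2)P 1/2
(2,4)Q 1/1
(3,0)Q 2/2
(3,1)Q 1/2
(3,2)P 1/2
(3,4)Q 2/2
(3,5)Q 1/1
The smallest same-type fraction is 1/2 at (2,2), which reduces to 1/2. Any threshold above that leaves this individual unsatisfied.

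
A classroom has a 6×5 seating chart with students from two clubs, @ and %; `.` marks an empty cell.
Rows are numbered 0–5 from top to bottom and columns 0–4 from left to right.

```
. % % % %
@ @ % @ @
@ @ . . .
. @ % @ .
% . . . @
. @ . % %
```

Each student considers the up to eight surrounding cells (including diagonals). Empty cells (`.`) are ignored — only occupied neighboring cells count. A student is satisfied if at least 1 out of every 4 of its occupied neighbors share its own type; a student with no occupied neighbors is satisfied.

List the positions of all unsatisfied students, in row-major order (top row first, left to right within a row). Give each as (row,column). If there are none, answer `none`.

(0,1)% 2/4 ✓
(0,2)% 3/5 ✓
(0,3)% 3/5 ✓
(0,4)% 1/3 ✓
(1,0)@ 3/4 ✓
(1,1)@ 3/6 ✓
(1,2)% 3/6 ✓
(1,3)@ 1/5 ✗
(1,4)@ 1/3 ✓
(2,0)@ 4/4 ✓
(2,1)@ 4/6 ✓
(3,1)@ 2/4 ✓
(3,2)% 0/3 ✗
(3,3)@ 1/2 ✓
(4,0)% 0/2 ✗
(4,4)@ 1/3 ✓
(5,1)@ 0/1 ✗
(5,3)% 1/2 ✓
(5,4)% 1/2 ✓

(1,3), (3,2), (4,0), (5,1)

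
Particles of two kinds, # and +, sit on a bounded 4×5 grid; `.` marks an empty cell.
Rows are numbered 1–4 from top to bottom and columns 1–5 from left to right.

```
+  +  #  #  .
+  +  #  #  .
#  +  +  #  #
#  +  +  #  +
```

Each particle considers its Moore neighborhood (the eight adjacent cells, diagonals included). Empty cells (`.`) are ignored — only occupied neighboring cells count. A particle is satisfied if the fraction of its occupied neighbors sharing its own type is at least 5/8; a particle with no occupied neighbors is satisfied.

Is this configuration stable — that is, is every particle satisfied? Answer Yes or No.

No

Row 1: (1,1)+ 3/3 satisfied · (1,2)+ 3/5 not · (1,3)# 3/5 not · (1,4)# 3/3 satisfied
Row 2: (2,1)+ 4/5 satisfied · (2,2)+ 5/8 satisfied · (2,3)# 4/8 not · (2,4)# 5/6 satisfied
Row 3: (3,1)# 1/5 not · (3,2)+ 5/8 satisfied · (3,3)+ 4/8 not · (3,4)# 4/7 not · (3,5)# 3/4 satisfied
Row 4: (4,1)# 1/3 not · (4,2)+ 3/5 not · (4,3)+ 3/5 not · (4,4)# 2/5 not · (4,5)+ 0/3 not
For instance (1,2) has only 3/5 same-type neighbors, below 5/8.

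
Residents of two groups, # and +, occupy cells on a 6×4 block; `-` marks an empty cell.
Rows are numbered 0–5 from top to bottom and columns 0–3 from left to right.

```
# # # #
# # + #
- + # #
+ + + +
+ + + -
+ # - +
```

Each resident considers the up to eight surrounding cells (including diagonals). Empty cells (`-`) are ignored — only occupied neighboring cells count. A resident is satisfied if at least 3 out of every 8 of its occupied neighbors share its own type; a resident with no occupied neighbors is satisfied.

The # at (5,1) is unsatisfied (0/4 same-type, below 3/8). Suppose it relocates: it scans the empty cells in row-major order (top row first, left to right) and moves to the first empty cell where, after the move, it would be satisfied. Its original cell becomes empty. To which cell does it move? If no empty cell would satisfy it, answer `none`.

Vacating (5,1). Empty cells in order:
  (2,0): 2/5 same-type → satisfied — stop here.

(2,0)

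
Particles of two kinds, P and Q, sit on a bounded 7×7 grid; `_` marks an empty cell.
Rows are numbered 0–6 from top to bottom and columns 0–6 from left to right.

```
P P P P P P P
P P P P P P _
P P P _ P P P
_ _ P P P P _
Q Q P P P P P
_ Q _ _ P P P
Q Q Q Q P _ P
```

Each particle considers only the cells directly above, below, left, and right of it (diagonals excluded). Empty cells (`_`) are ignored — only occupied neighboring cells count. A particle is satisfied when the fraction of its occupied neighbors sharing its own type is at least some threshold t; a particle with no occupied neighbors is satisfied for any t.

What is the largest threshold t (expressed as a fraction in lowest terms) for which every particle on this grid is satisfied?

Row 0: (0,0)P 2/2 · (0,1)P 3/3 · (0,2)P 3/3 · (0,3)P 3/3 · (0,4)P 3/3 · (0,5)P 3/3 · (0,6)P 1/1
Row 1: (1,0)P 3/3 · (1,1)P 4/4 · (1,2)P 4/4 · (1,3)P 3/3 · (1,4)P 4/4 · (1,5)P 3/3
Row 2: (2,0)P 2/2 · (2,1)P 3/3 · (2,2)P 3/3 · (2,4)P 3/3 · (2,5)P 4/4 · (2,6)P 1/1
Row 3: (3,2)P 3/3 · (3,3)P 3/3 · (3,4)P 4/4 · (3,5)P 3/3
Row 4: (4,0)Q 1/1 · (4,1)Q 2/3 · (4,2)P 2/3 · (4,3)P 3/3 · (4,4)P 4/4 · (4,5)P 4/4 · (4,6)P 2/2
Row 5: (5,1)Q 2/2 · (5,4)P 3/3 · (5,5)P 3/3 · (5,6)P 3/3
Row 6: (6,0)Q 1/1 · (6,1)Q 3/3 · (6,2)Q 2/2 · (6,3)Q 1/2 · (6,4)P 1/2 · (6,6)P 1/1
The smallest same-type fraction is 1/2 at (6,3), which reduces to 1/2. Any threshold above that leaves this particle unsatisfied.

1/2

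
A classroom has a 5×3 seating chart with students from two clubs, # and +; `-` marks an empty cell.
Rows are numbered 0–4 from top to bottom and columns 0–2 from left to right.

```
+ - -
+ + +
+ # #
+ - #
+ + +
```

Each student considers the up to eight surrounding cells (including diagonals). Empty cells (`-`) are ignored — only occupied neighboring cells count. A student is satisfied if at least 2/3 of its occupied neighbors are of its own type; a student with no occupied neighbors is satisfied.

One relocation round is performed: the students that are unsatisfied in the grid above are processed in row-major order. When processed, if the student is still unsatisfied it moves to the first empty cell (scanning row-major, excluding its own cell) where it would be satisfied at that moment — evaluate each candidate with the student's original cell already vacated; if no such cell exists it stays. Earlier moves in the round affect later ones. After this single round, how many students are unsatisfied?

Initially unsatisfied (in order): (1,2), (2,1), (2,2), (3,2), (4,2).
  (1,2) → (0,1).
  (2,1): no empty cell satisfies it; stays.
  (2,2): now satisfied by earlier moves; stays.
  (3,2): no empty cell satisfies it; stays.
  (4,2) → (0,2).
Resulting grid:
+ + +
+ + -
+ # #
+ - #
+ + -
Unsatisfied now: (2,1).

1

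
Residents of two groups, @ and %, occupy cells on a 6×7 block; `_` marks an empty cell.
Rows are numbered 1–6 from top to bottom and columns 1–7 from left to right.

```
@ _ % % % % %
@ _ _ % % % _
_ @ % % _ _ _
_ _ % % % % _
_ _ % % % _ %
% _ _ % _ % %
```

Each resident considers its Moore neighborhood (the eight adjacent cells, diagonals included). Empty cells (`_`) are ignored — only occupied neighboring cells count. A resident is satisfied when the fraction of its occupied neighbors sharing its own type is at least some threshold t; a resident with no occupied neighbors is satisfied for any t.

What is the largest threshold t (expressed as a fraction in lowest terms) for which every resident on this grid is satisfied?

Row 1: (1,1)@ 1/1 · (1,3)% 2/2 · (1,4)% 4/4 · (1,5)% 5/5 · (1,6)% 4/4 · (1,7)% 2/2
Row 2: (2,1)@ 2/2 · (2,4)% 6/6 · (2,5)% 6/6 · (2,6)% 4/4
Row 3: (3,2)@ 1/3 · (3,3)% 4/5 · (3,4)% 6/6
Row 4: (4,3)% 5/6 · (4,4)% 7/7 · (4,5)% 5/5 · (4,6)% 3/3
Row 5: (5,3)% 4/4 · (5,4)% 6/6 · (5,5)% 6/6 · (5,7)% 3/3
Row 6: (6,1)% — no occupied neighbors · (6,4)% 3/3 · (6,6)% 3/3 · (6,7)% 2/2
The smallest same-type fraction is 1/3 at (3,2), which reduces to 1/3. Any threshold above that leaves this resident unsatisfied.

1/3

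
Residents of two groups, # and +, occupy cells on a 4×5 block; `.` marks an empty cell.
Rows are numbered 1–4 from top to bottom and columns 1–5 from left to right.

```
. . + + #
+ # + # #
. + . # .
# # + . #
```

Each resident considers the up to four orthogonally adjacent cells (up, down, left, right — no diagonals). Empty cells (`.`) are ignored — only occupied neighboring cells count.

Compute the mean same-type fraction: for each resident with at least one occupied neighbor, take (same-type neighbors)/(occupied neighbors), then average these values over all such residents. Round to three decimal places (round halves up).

0.462

Row 1: (1,3)+ 2/2 · (1,4)+ 1/3 · (1,5)# 1/2
Row 2: (2,1)+ 0/1 · (2,2)# 0/3 · (2,3)+ 1/3 · (2,4)# 2/4 · (2,5)# 2/2
Row 3: (3,2)+ 0/2 · (3,4)# 1/1
Row 4: (4,1)# 1/1 · (4,2)# 1/3 · (4,3)+ 0/1 · (4,5)# — no occupied neighbors
Sum over 13 residents: 2/2 + 1/3 + 1/2 + 0/1 + 0/3 + 1/3 + 2/4 + 2/2 + 0/2 + 1/1 + 1/1 + 1/3 + 0/1 = 6; mean = 6 ÷ 13 = 6/13 = 0.461538… → 0.462.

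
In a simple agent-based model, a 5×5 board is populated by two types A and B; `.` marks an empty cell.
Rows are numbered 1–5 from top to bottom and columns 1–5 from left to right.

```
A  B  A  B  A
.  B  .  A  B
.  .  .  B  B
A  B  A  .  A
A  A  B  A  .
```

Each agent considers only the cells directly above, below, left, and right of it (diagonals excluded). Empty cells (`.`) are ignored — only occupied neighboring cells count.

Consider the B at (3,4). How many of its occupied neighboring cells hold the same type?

1

Occupied neighbors of (3,4): (2,4)=A, (3,5)=B.
Same type (B): 1 of 2.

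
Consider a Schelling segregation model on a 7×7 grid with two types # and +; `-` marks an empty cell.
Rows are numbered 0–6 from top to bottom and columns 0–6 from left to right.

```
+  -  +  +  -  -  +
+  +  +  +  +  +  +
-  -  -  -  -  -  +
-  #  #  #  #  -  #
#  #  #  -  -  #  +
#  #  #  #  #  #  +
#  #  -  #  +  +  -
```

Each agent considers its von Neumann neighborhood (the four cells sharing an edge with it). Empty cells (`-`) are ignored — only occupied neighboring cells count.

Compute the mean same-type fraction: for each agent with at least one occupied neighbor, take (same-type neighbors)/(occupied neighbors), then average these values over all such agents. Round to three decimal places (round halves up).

(0,0)+ 1/1
(0,2)+ 2/2
(0,3)+ 2/2
(0,6)+ 1/1
(1,0)+ 2/2
(1,1)+ 2/2
(1,2)+ 3/3
(1,3)+ 3/3
(1,4)+ 2/2
(1,5)+ 2/2
(1,6)+ 3/3
(2,6)+ 1/2
(3,1)# 2/2
(3,2)# 3/3
(3,3)# 2/2
(3,4)# 1/1
(3,6)# 0/2
(4,0)# 2/2
(4,1)# 4/4
(4,2)# 3/3
(4,5)# 1/2
(4,6)+ 1/3
(5,0)# 3/3
(5,1)# 4/4
(5,2)# 3/3
(5,3)# 3/3
(5,4)# 2/3
(5,5)# 2/4
(5,6)+ 1/2
(6,0)# 2/2
(6,1)# 2/2
(6,3)# 1/2
(6,4)+ 1/3
(6,5)+ 1/2
Sum over 34 agents: 1/1 + 2/2 + 2/2 + 1/1 + 2/2 + 2/2 + 3/3 + 3/3 + 2/2 + 2/2 + 3/3 + 1/2 + 2/2 + 3/3 + 2/2 + 1/1 + 0/2 + 2/2 + 4/4 + 3/3 + 1/2 + 1/3 + 3/3 + 4/4 + 3/3 + 3/3 + 2/3 + 2/4 + 1/2 + 2/2 + 2/2 + 1/2 + 1/3 + 1/2 = 85/3; mean = 85/3 ÷ 34 = 5/6 = 0.833333… → 0.833.

0.833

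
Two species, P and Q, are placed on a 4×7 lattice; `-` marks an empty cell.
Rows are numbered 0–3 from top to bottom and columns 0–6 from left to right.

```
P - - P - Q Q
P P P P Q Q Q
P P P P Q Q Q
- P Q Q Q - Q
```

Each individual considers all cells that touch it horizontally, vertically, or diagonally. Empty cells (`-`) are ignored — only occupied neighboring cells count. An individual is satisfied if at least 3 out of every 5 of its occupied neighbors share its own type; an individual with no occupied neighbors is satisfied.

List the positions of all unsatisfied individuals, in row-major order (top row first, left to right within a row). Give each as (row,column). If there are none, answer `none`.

Row 0: (0,0)P 2/2 satisfied · (0,3)P 2/3 satisfied · (0,5)Q 4/4 satisfied · (0,6)Q 3/3 satisfied
Row 1: (1,0)P 4/4 satisfied · (1,1)P 6/6 satisfied · (1,2)P 6/6 satisfied · (1,3)P 4/6 satisfied · (1,4)Q 4/7 not · (1,5)Q 7/7 satisfied · (1,6)Q 5/5 satisfied
Row 2: (2,0)P 4/4 satisfied · (2,1)P 6/7 satisfied · (2,2)P 6/8 satisfied · (2,3)P 3/8 not · (2,4)Q 5/7 satisfied · (2,5)Q 7/7 satisfied · (2,6)Q 4/4 satisfied
Row 3: (3,1)P 3/4 satisfied · (3,2)Q 1/5 not · (3,3)Q 3/5 satisfied · (3,4)Q 3/4 satisfied · (3,6)Q 2/2 satisfied

(1,4), (2,3), (3,2)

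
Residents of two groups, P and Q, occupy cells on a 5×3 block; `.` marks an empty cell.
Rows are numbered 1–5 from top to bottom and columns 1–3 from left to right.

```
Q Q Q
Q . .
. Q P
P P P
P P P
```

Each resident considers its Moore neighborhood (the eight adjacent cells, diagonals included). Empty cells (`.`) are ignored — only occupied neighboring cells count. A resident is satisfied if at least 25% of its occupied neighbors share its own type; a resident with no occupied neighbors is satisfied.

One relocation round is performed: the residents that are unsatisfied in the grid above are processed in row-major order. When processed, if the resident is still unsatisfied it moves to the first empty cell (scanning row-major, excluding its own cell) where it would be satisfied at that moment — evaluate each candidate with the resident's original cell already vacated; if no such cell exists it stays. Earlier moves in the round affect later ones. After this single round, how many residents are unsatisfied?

0

Initially unsatisfied (in order): (3,2).
  (3,2) → (2,2).
Resulting grid:
Q Q Q
Q Q .
. . P
P P P
P P P
All satisfied now.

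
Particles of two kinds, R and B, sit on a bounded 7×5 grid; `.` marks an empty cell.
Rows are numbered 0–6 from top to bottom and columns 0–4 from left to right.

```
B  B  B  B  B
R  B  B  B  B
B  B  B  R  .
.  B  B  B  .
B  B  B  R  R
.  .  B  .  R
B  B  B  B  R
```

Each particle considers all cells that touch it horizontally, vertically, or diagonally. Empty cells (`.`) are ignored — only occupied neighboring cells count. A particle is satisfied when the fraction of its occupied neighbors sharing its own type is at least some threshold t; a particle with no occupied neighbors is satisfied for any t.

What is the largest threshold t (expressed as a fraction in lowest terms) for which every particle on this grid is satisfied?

(0,0)B 2/3
(0,1)B 4/5
(0,2)B 5/5
(0,3)B 5/5
(0,4)B 3/3
(1,0)R 0/5
(1,1)B 7/8
(1,2)B 7/8
(1,3)B 6/7
(1,4)B 3/4
(2,0)B 3/4
(2,1)B 6/7
(2,2)B 7/8
(2,3)R 0/6
(3,1)B 7/7
(3,2)B 6/8
(3,3)B 3/6
(4,0)B 2/2
(4,1)B 5/5
(4,2)B 5/6
(4,3)R 2/6
(4,4)R 2/3
(5,2)B 5/6
(5,4)R 3/4
(6,0)B 1/1
(6,1)B 3/3
(6,2)B 3/3
(6,3)B 2/4
(6,4)R 1/2
The smallest same-type fraction is 0/5 at (1,0), which reduces to 0/1. Any threshold above that leaves this particle unsatisfied.

0/1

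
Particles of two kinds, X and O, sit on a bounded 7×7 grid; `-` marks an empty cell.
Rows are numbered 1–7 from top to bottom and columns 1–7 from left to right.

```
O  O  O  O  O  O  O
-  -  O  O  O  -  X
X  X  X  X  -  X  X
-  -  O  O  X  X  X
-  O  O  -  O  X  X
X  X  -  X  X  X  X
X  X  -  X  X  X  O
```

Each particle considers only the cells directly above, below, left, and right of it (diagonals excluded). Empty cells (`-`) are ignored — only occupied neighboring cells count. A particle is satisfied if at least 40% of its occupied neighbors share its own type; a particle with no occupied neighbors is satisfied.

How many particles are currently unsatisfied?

5

(1,1)O 1/1 satisfied
(1,2)O 2/2 satisfied
(1,3)O 3/3 satisfied
(1,4)O 3/3 satisfied
(1,5)O 3/3 satisfied
(1,6)O 2/2 satisfied
(1,7)O 1/2 satisfied
(2,3)O 2/3 satisfied
(2,4)O 3/4 satisfied
(2,5)O 2/2 satisfied
(2,7)X 1/2 satisfied
(3,1)X 1/1 satisfied
(3,2)X 2/2 satisfied
(3,3)X 2/4 satisfied
(3,4)X 1/3 not
(3,6)X 2/2 satisfied
(3,7)X 3/3 satisfied
(4,3)O 2/3 satisfied
(4,4)O 1/3 not
(4,5)X 1/3 not
(4,6)X 4/4 satisfied
(4,7)X 3/3 satisfied
(5,2)O 1/2 satisfied
(5,3)O 2/2 satisfied
(5,5)O 0/3 not
(5,6)X 3/4 satisfied
(5,7)X 3/3 satisfied
(6,1)X 2/2 satisfied
(6,2)X 2/3 satisfied
(6,4)X 2/2 satisfied
(6,5)X 3/4 satisfied
(6,6)X 4/4 satisfied
(6,7)X 2/3 satisfied
(7,1)X 2/2 satisfied
(7,2)X 2/2 satisfied
(7,4)X 2/2 satisfied
(7,5)X 3/3 satisfied
(7,6)X 2/3 satisfied
(7,7)O 0/2 not
Unsatisfied: (3,4), (4,4), (4,5), (5,5), (7,7) — 5 in total.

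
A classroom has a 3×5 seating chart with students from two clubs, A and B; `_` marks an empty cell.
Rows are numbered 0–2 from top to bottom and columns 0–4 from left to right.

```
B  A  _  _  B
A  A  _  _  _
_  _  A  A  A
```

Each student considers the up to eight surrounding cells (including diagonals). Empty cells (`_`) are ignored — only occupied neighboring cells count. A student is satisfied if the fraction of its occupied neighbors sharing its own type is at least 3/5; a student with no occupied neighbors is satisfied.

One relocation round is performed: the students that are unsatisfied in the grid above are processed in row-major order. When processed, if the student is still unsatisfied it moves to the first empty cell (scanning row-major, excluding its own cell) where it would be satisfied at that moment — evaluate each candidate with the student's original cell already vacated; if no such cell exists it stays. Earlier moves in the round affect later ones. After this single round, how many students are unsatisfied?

Initially unsatisfied (in order): (0,0).
  (0,0) → (0,3).
Resulting grid:
_ A _ B B
A A _ _ _
_ _ A A A
All satisfied now.

0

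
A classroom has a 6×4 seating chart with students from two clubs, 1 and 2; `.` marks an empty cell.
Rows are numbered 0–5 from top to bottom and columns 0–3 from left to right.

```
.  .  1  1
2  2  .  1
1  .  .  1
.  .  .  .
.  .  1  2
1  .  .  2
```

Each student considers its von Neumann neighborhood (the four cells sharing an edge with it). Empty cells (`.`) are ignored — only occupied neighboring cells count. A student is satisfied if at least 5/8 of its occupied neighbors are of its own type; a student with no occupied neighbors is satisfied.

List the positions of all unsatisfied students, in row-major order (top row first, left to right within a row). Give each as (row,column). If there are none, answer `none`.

Row 0: (0,2)1 1/1 ✓ · (0,3)1 2/2 ✓
Row 1: (1,0)2 1/2 ✗ · (1,1)2 1/1 ✓ · (1,3)1 2/2 ✓
Row 2: (2,0)1 0/1 ✗ · (2,3)1 1/1 ✓
Row 4: (4,2)1 0/1 ✗ · (4,3)2 1/2 ✗
Row 5: (5,0)1 0/0 ✓ · (5,3)2 1/1 ✓

(1,0), (2,0), (4,2), (4,3)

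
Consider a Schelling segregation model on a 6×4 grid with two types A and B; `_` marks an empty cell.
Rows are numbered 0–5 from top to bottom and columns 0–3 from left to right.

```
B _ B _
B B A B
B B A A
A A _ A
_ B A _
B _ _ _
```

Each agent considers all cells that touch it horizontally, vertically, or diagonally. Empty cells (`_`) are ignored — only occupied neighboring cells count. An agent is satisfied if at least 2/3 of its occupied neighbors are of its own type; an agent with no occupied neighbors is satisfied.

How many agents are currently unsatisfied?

Row 0: (0,0)B 2/2 ok · (0,2)B 2/3 ok
Row 1: (1,0)B 4/4 ok · (1,1)B 5/7 ok · (1,2)A 2/6 unhappy · (1,3)B 1/4 unhappy
Row 2: (2,0)B 3/5 unhappy · (2,1)B 3/7 unhappy · (2,2)A 4/7 unhappy · (2,3)A 3/4 ok
Row 3: (3,0)A 1/4 unhappy · (3,1)A 3/6 unhappy · (3,3)A 3/3 ok
Row 4: (4,1)B 1/4 unhappy · (4,2)A 2/3 ok
Row 5: (5,0)B 1/1 ok
Unsatisfied: (1,2), (1,3), (2,0), (2,1), (2,2), (3,0), (3,1), (4,1) — 8 in total.

8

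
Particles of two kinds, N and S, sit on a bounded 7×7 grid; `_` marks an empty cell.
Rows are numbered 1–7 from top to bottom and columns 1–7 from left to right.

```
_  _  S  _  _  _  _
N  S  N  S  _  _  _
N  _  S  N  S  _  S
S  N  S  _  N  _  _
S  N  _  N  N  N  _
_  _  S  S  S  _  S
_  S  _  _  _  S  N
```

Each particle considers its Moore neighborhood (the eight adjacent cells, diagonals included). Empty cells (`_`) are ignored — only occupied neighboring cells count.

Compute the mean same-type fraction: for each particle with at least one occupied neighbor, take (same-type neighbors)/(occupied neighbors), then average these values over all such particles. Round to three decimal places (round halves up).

Row 1: (1,3)S 2/3
Row 2: (2,1)N 1/2 · (2,2)S 2/5 · (2,3)N 1/5 · (2,4)S 3/5
Row 3: (3,1)N 2/4 · (3,3)S 3/6 · (3,4)N 2/6 · (3,5)S 1/3 · (3,7)S — no occupied neighbors
Row 4: (4,1)S 1/4 · (4,2)N 2/6 · (4,3)S 1/5 · (4,5)N 4/5
Row 5: (5,1)S 1/3 · (5,2)N 1/5 · (5,4)N 2/6 · (5,5)N 3/5 · (5,6)N 2/4
Row 6: (6,3)S 2/4 · (6,4)S 2/4 · (6,5)S 2/5 · (6,7)S 1/3
Row 7: (7,2)S 1/1 · (7,6)S 2/3 · (7,7)N 0/2
Sum over 25 particles: 2/3 + 1/2 + 2/5 + 1/5 + 3/5 + 2/4 + 3/6 + 2/6 + 1/3 + 1/4 + 2/6 + 1/5 + 4/5 + 1/3 + 1/5 + 2/6 + 3/5 + 2/4 + 2/4 + 2/4 + 2/5 + 1/3 + 1/1 + 2/3 + 0/2 = 659/60; mean = 659/60 ÷ 25 = 659/1500 = 0.439333… → 0.439.

0.439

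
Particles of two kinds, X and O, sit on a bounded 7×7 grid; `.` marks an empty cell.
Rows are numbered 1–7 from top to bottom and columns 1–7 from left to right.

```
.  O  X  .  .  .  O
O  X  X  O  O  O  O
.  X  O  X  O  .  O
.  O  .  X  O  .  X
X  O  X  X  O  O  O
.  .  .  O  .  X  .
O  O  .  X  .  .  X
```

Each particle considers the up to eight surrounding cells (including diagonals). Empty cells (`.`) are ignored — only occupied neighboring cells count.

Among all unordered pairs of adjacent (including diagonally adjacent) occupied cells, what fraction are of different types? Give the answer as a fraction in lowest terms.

35/67

Scan each occupied cell's neighbors to the right and below (and the two forward diagonals) so each pair is counted once.
From row 1: 4 unlike of 9 pairs (running 4/9).
From row 2: 7 unlike of 20 pairs (running 11/29).
From row 3: 8 unlike of 11 pairs (running 19/40).
From row 4: 7 unlike of 12 pairs (running 26/52).
From row 5: 8 unlike of 12 pairs (running 34/64).
From row 6: 1 unlike of 2 pairs (running 35/66).
From row 7: 0 unlike of 1 pairs (running 35/67).
Total adjacent occupied pairs: 67; unlike-type pairs: 35.
35/67 is already in lowest terms.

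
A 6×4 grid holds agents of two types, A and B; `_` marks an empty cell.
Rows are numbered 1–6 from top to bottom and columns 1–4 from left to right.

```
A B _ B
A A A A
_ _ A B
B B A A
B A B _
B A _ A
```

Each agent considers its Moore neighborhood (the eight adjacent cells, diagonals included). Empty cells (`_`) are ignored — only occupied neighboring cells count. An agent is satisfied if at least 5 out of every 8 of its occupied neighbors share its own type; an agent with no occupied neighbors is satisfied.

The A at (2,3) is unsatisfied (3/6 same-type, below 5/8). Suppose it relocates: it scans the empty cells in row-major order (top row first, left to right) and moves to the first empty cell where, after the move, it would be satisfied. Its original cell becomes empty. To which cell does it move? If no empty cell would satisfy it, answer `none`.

(3,2)

Vacating (2,3). Empty cells in order:
  (1,3): 2/4 same-type → still unsatisfied.
  (3,1): 2/4 same-type → still unsatisfied.
  (3,2): 4/6 same-type → satisfied — stop here.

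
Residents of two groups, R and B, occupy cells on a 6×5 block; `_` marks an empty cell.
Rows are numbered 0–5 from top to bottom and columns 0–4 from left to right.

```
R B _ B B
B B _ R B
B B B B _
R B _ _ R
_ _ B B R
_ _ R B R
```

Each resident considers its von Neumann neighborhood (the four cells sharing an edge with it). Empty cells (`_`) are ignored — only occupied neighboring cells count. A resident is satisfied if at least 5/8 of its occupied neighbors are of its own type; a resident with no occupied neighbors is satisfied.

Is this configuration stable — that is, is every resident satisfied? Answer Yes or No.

Row 0: (0,0)R 0/2 not · (0,1)B 1/2 not · (0,3)B 1/2 not · (0,4)B 2/2 satisfied
Row 1: (1,0)B 2/3 satisfied · (1,1)B 3/3 satisfied · (1,3)R 0/3 not · (1,4)B 1/2 not
Row 2: (2,0)B 2/3 satisfied · (2,1)B 4/4 satisfied · (2,2)B 2/2 satisfied · (2,3)B 1/2 not
Row 3: (3,0)R 0/2 not · (3,1)B 1/2 not · (3,4)R 1/1 satisfied
Row 4: (4,2)B 1/2 not · (4,3)B 2/3 satisfied · (4,4)R 2/3 satisfied
Row 5: (5,2)R 0/2 not · (5,3)B 1/3 not · (5,4)R 1/2 not
For instance (0,0) has only 0/2 same-type neighbors, below 5/8.

No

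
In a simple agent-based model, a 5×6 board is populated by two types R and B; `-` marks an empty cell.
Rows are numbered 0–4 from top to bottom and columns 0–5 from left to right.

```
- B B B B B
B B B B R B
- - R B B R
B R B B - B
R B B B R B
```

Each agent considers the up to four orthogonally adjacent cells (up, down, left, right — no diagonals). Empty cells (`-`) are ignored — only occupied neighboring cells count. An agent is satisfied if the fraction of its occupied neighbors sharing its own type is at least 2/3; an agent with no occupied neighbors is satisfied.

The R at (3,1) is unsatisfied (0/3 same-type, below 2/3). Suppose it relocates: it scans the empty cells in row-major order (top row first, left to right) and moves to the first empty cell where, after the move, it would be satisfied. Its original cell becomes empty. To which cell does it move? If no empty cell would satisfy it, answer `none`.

none

Vacating (3,1). Empty cells in order:
  (0,0): 0/2 same-type → still unsatisfied.
  (2,0): 0/2 same-type → still unsatisfied.
  (2,1): 1/2 same-type → still unsatisfied.
  (3,4): 1/4 same-type → still unsatisfied.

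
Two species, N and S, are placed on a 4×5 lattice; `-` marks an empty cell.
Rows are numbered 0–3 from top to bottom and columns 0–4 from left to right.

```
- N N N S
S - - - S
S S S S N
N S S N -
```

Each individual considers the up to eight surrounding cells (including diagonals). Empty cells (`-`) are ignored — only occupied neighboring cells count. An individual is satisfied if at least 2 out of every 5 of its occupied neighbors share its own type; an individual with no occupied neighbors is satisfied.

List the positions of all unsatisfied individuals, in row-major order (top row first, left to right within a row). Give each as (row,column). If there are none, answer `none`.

Row 0: (0,1)N 1/2 satisfied · (0,2)N 2/2 satisfied · (0,3)N 1/3 not · (0,4)S 1/2 satisfied
Row 1: (1,0)S 2/3 satisfied · (1,4)S 2/4 satisfied
Row 2: (2,0)S 3/4 satisfied · (2,1)S 5/6 satisfied · (2,2)S 4/5 satisfied · (2,3)S 3/5 satisfied · (2,4)N 1/3 not
Row 3: (3,0)N 0/3 not · (3,1)S 4/5 satisfied · (3,2)S 4/5 satisfied · (3,3)N 1/4 not

(0,3), (2,4), (3,0), (3,3)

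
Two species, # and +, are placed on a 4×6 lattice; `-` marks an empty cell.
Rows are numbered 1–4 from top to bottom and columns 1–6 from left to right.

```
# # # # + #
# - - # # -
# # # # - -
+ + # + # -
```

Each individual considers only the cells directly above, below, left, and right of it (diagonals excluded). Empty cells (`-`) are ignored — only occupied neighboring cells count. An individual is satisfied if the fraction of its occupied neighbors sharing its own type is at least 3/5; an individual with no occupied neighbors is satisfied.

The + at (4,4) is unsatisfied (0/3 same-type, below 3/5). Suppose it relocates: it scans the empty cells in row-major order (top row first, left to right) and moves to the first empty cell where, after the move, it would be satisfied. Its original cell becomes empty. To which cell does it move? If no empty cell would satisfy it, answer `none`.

(3,6)

Vacating (4,4). Empty cells in order:
  (2,2): 0/3 same-type → still unsatisfied.
  (2,3): 0/3 same-type → still unsatisfied.
  (2,6): 0/2 same-type → still unsatisfied.
  (3,5): 0/3 same-type → still unsatisfied.
  (3,6): 0/0 same-type → satisfied — stop here.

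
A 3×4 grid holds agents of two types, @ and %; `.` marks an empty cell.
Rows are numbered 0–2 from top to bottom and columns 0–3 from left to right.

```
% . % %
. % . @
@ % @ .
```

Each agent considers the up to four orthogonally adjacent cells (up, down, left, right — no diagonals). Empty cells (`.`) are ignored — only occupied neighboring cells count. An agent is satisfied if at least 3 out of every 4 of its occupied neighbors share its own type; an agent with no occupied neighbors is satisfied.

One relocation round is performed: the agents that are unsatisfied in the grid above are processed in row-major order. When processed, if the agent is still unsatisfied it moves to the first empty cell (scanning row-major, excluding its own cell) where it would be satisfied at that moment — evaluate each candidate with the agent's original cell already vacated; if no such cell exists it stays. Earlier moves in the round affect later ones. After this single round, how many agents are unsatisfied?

0

Initially unsatisfied (in order): (0,3), (1,3), (2,0), (2,1), (2,2).
  (0,3) → (0,1).
  (1,3): now satisfied by earlier moves; stays.
  (2,0) → (2,3).
  (2,1) → (1,0).
  (2,2): now satisfied by earlier moves; stays.
Resulting grid:
% % % .
% % . @
. . @ @
All satisfied now.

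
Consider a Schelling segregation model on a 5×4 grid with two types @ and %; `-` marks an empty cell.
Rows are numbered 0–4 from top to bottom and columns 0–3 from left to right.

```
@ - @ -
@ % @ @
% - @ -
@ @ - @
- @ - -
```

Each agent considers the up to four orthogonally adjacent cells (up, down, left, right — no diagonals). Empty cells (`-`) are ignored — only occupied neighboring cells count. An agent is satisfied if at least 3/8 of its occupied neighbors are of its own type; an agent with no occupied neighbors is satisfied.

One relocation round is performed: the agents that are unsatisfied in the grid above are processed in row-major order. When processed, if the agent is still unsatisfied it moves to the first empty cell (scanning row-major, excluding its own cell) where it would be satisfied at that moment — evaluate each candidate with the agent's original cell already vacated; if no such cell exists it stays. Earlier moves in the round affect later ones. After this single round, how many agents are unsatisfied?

Initially unsatisfied (in order): (1,0), (1,1), (2,0).
  (1,0) → (0,1).
  (1,1) → (1,0).
  (2,0): now satisfied by earlier moves; stays.
Resulting grid:
@ @ @ -
% - @ @
% - @ -
@ @ - @
- @ - -
All satisfied now.

0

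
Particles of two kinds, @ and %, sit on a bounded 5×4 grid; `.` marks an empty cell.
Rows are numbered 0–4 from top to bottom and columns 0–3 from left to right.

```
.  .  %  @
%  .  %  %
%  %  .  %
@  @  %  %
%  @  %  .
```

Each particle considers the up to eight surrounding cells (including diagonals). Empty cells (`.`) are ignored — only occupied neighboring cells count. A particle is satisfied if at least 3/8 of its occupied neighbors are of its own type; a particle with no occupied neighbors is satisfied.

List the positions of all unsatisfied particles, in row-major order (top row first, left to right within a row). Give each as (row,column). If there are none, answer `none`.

(0,2)% 2/3 ✓
(0,3)@ 0/3 ✗
(1,0)% 2/2 ✓
(1,2)% 4/5 ✓
(1,3)% 3/4 ✓
(2,0)% 2/4 ✓
(2,1)% 4/6 ✓
(2,3)% 4/4 ✓
(3,0)@ 2/5 ✓
(3,1)@ 2/7 ✗
(3,2)% 4/6 ✓
(3,3)% 3/3 ✓
(4,0)% 0/3 ✗
(4,1)@ 2/5 ✓
(4,2)% 2/4 ✓

(0,3), (3,1), (4,0)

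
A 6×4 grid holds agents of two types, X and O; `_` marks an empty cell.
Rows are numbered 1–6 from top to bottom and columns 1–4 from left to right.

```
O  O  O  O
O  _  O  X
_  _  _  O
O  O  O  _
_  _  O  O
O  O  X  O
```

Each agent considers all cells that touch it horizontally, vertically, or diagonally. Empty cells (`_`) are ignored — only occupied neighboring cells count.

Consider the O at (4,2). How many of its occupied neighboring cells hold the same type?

Occupied neighbors of (4,2): (4,1)=O, (4,3)=O, (5,3)=O.
Same type (O): 3 of 3.

3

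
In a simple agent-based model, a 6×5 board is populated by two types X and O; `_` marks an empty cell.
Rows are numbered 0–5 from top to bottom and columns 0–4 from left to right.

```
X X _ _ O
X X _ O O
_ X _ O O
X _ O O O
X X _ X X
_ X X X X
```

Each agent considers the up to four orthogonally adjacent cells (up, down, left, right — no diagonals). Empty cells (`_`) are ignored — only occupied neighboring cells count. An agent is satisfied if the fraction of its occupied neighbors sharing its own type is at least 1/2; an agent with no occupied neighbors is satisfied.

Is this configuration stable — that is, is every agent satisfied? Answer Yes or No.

Yes

Row 0: (0,0)X 2/2 ok · (0,1)X 2/2 ok · (0,4)O 1/1 ok
Row 1: (1,0)X 2/2 ok · (1,1)X 3/3 ok · (1,3)O 2/2 ok · (1,4)O 3/3 ok
Row 2: (2,1)X 1/1 ok · (2,3)O 3/3 ok · (2,4)O 3/3 ok
Row 3: (3,0)X 1/1 ok · (3,2)O 1/1 ok · (3,3)O 3/4 ok · (3,4)O 2/3 ok
Row 4: (4,0)X 2/2 ok · (4,1)X 2/2 ok · (4,3)X 2/3 ok · (4,4)X 2/3 ok
Row 5: (5,1)X 2/2 ok · (5,2)X 2/2 ok · (5,3)X 3/3 ok · (5,4)X 2/2 ok
All meet the threshold, so the configuration is stable.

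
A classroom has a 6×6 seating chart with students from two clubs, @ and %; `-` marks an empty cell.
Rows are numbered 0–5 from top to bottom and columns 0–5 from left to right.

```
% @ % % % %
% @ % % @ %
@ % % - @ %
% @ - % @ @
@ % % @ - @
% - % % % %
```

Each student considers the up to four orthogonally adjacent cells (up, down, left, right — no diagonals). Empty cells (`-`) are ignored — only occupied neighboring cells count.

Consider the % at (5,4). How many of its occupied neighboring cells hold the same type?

Occupied neighbors of (5,4): (5,3)=%, (5,5)=%.
Same type (%): 2 of 2.

2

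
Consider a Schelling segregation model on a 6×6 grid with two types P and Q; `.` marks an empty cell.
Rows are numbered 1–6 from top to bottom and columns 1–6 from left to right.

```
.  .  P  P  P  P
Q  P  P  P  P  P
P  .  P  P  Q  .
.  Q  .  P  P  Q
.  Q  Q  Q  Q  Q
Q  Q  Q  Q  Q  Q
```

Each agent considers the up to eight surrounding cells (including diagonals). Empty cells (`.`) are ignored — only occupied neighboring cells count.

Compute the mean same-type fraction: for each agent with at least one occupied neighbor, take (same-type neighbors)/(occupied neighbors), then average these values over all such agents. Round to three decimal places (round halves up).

Row 1: (1,3)P 4/4 · (1,4)P 5/5 · (1,5)P 5/5 · (1,6)P 3/3
Row 2: (2,1)Q 0/2 · (2,2)P 4/5 · (2,3)P 6/6 · (2,4)P 7/8 · (2,5)P 6/7 · (2,6)P 3/4
Row 3: (3,1)P 1/3 · (3,3)P 5/6 · (3,4)P 6/7 · (3,5)Q 1/7
Row 4: (4,2)Q 2/4 · (4,4)P 3/7 · (4,5)P 2/7 · (4,6)Q 3/4
Row 5: (5,2)Q 5/5 · (5,3)Q 6/7 · (5,4)Q 5/7 · (5,5)Q 6/8 · (5,6)Q 4/5
Row 6: (6,1)Q 2/2 · (6,2)Q 4/4 · (6,3)Q 5/5 · (6,4)Q 5/5 · (6,5)Q 5/5 · (6,6)Q 3/3
Sum over 29 agents: 4/4 + 5/5 + 5/5 + 3/3 + 0/2 + 4/5 + 6/6 + 7/8 + 6/7 + 3/4 + 1/3 + 5/6 + 6/7 + 1/7 + 2/4 + 3/7 + 2/7 + 3/4 + 5/5 + 6/7 + 5/7 + 6/8 + 4/5 + 2/2 + 4/4 + 5/5 + 5/5 + 5/5 + 3/3 = 18929/840; mean = 18929/840 ÷ 29 = 18929/24360 = 0.777052… → 0.777.

0.777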